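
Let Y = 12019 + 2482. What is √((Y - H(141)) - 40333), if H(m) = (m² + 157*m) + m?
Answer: I*√67991 ≈ 260.75*I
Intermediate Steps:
Y = 14501
H(m) = m² + 158*m
√((Y - H(141)) - 40333) = √((14501 - 141*(158 + 141)) - 40333) = √((14501 - 141*299) - 40333) = √((14501 - 1*42159) - 40333) = √((14501 - 42159) - 40333) = √(-27658 - 40333) = √(-67991) = I*√67991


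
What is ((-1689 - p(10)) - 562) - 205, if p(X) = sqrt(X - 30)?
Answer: -2456 - 2*I*sqrt(5) ≈ -2456.0 - 4.4721*I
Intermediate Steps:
p(X) = sqrt(-30 + X)
((-1689 - p(10)) - 562) - 205 = ((-1689 - sqrt(-30 + 10)) - 562) - 205 = ((-1689 - sqrt(-20)) - 562) - 205 = ((-1689 - 2*I*sqrt(5)) - 562) - 205 = (-2251 - 2*I*sqrt(5)) - 205 = -2456 - 2*I*sqrt(5)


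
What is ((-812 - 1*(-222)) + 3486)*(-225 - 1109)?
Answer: -3863264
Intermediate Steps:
((-812 - 1*(-222)) + 3486)*(-225 - 1109) = ((-812 + 222) + 3486)*(-1334) = (-590 + 3486)*(-1334) = 2896*(-1334) = -3863264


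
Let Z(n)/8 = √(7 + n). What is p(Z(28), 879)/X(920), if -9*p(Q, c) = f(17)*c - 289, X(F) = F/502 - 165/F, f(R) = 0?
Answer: 13347176/687213 ≈ 19.422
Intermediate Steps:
Z(n) = 8*√(7 + n)
X(F) = -165/F + F/502 (X(F) = F*(1/502) - 165/F = F/502 - 165/F = -165/F + F/502)
p(Q, c) = 289/9 (p(Q, c) = -(0*c - 289)/9 = -(0 - 289)/9 = -⅑*(-289) = 289/9)
p(Z(28), 879)/X(920) = 289/(9*(-165/920 + (1/502)*920)) = 289/(9*(-165*1/920 + 460/251)) = 289/(9*(-33/184 + 460/251)) = 289/(9*(76357/46184)) = (289/9)*(46184/76357) = 13347176/687213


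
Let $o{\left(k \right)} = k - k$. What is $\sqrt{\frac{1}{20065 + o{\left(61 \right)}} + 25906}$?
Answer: $\frac{\sqrt{10429865072915}}{20065} \approx 160.95$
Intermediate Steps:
$o{\left(k \right)} = 0$
$\sqrt{\frac{1}{20065 + o{\left(61 \right)}} + 25906} = \sqrt{\frac{1}{20065 + 0} + 25906} = \sqrt{\frac{1}{20065} + 25906} = \sqrt{\frac{519803891}{20065}} = \frac{\sqrt{10429865072915}}{20065}$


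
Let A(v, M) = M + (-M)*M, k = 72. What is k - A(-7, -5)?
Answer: 102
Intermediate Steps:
A(v, M) = M - M²
k - A(-7, -5) = 72 - (-5)*(1 - 1*(-5)) = 72 - (-5)*(1 + 5) = 72 - (-5)*6 = 72 - 1*(-30) = 72 + 30 = 102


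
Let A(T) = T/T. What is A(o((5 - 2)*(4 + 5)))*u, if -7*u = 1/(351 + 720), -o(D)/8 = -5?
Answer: -1/7497 ≈ -0.00013339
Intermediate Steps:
o(D) = 40 (o(D) = -8*(-5) = 40)
u = -1/7497 (u = -1/(7*(351 + 720)) = -⅐/1071 = -⅐*1/1071 = -1/7497 ≈ -0.00013339)
A(T) = 1
A(o((5 - 2)*(4 + 5)))*u = 1*(-1/7497) = -1/7497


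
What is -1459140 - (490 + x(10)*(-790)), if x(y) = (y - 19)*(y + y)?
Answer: -1601830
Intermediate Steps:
x(y) = 2*y*(-19 + y) (x(y) = (-19 + y)*(2*y) = 2*y*(-19 + y))
-1459140 - (490 + x(10)*(-790)) = -1459140 - (490 + (2*10*(-19 + 10))*(-790)) = -1459140 - (490 + (2*10*(-9))*(-790)) = -1459140 - (490 - 180*(-790)) = -1459140 - (490 + 142200) = -1459140 - 1*142690 = -1459140 - 142690 = -1601830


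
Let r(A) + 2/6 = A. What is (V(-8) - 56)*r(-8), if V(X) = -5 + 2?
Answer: 1475/3 ≈ 491.67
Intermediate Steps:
V(X) = -3
r(A) = -1/3 + A
(V(-8) - 56)*r(-8) = (-3 - 56)*(-1/3 - 8) = -59*(-25/3) = 1475/3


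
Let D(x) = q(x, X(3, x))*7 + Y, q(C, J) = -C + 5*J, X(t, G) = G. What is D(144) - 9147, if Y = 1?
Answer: -5114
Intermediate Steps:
D(x) = 1 + 28*x (D(x) = (-x + 5*x)*7 + 1 = (4*x)*7 + 1 = 28*x + 1 = 1 + 28*x)
D(144) - 9147 = (1 + 28*144) - 9147 = (1 + 4032) - 9147 = 4033 - 9147 = -5114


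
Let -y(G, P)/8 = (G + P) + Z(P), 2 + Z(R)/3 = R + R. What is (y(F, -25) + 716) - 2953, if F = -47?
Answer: -413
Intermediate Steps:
Z(R) = -6 + 6*R (Z(R) = -6 + 3*(R + R) = -6 + 3*(2*R) = -6 + 6*R)
y(G, P) = 48 - 56*P - 8*G (y(G, P) = -8*((G + P) + (-6 + 6*P)) = -8*(-6 + G + 7*P) = 48 - 56*P - 8*G)
(y(F, -25) + 716) - 2953 = ((48 - 56*(-25) - 8*(-47)) + 716) - 2953 = ((48 + 1400 + 376) + 716) - 2953 = (1824 + 716) - 2953 = 2540 - 2953 = -413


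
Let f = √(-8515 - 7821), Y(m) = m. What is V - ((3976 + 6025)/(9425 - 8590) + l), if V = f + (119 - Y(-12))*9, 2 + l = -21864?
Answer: 19232574/835 + 4*I*√1021 ≈ 23033.0 + 127.81*I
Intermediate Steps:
l = -21866 (l = -2 - 21864 = -21866)
f = 4*I*√1021 (f = √(-16336) = 4*I*√1021 ≈ 127.81*I)
V = 1179 + 4*I*√1021 (V = 4*I*√1021 + (119 - 1*(-12))*9 = 4*I*√1021 + (119 + 12)*9 = 4*I*√1021 + 131*9 = 4*I*√1021 + 1179 = 1179 + 4*I*√1021 ≈ 1179.0 + 127.81*I)
V - ((3976 + 6025)/(9425 - 8590) + l) = (1179 + 4*I*√1021) - ((3976 + 6025)/(9425 - 8590) - 21866) = (1179 + 4*I*√1021) - (10001/835 - 21866) = (1179 + 4*I*√1021) - 1*(-18248109/835) = (1179 + 4*I*√1021) + 18248109/835 = 19232574/835 + 4*I*√1021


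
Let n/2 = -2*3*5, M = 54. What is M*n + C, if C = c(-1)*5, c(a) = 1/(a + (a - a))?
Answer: -3245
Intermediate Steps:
c(a) = 1/a (c(a) = 1/(a + 0) = 1/a)
n = -60 (n = 2*(-2*3*5) = 2*(-6*5) = 2*(-30) = -60)
C = -5 (C = 5/(-1) = -1*5 = -5)
M*n + C = 54*(-60) - 5 = -3240 - 5 = -3245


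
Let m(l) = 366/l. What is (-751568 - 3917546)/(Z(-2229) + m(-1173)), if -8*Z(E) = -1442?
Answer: -7302494296/281423 ≈ -25948.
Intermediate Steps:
Z(E) = 721/4 (Z(E) = -1/8*(-1442) = 721/4)
(-751568 - 3917546)/(Z(-2229) + m(-1173)) = (-751568 - 3917546)/(721/4 + 366/(-1173)) = -4669114/(721/4 + 366*(-1/1173)) = -4669114/(721/4 - 122/391) = -4669114/281423/1564 = -4669114*1564/281423 = -7302494296/281423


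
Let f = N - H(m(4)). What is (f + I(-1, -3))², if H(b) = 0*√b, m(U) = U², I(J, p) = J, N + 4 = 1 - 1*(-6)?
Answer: 4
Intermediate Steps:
N = 3 (N = -4 + (1 - 1*(-6)) = -4 + (1 + 6) = -4 + 7 = 3)
H(b) = 0
f = 3 (f = 3 - 1*0 = 3 + 0 = 3)
(f + I(-1, -3))² = (3 - 1)² = 2² = 4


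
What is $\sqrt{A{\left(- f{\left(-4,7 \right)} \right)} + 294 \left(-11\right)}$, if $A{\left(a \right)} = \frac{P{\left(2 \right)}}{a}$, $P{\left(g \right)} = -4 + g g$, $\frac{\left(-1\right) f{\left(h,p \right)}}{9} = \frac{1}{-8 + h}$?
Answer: $7 i \sqrt{66} \approx 56.868 i$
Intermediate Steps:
$f{\left(h,p \right)} = - \frac{9}{-8 + h}$
$P{\left(g \right)} = -4 + g^{2}$
$A{\left(a \right)} = 0$ ($A{\left(a \right)} = \frac{-4 + 2^{2}}{a} = \frac{-4 + 4}{a} = \frac{0}{a} = 0$)
$\sqrt{A{\left(- f{\left(-4,7 \right)} \right)} + 294 \left(-11\right)} = \sqrt{0 + 294 \left(-11\right)} = \sqrt{0 - 3234} = \sqrt{-3234} = 7 i \sqrt{66}$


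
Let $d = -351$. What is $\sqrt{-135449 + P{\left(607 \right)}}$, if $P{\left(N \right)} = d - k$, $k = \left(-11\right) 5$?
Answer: $i \sqrt{135745} \approx 368.44 i$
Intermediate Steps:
$k = -55$
$P{\left(N \right)} = -296$ ($P{\left(N \right)} = -351 - -55 = -351 + 55 = -296$)
$\sqrt{-135449 + P{\left(607 \right)}} = \sqrt{-135449 - 296} = \sqrt{-135745} = i \sqrt{135745}$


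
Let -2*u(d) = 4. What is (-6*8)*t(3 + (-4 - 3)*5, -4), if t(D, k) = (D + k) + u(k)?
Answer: 1824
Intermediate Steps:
u(d) = -2 (u(d) = -½*4 = -2)
t(D, k) = -2 + D + k (t(D, k) = (D + k) - 2 = -2 + D + k)
(-6*8)*t(3 + (-4 - 3)*5, -4) = (-6*8)*(-2 + (3 + (-4 - 3)*5) - 4) = -48*(-2 + (3 - 7*5) - 4) = -48*(-2 + (3 - 35) - 4) = -48*(-2 - 32 - 4) = -48*(-38) = 1824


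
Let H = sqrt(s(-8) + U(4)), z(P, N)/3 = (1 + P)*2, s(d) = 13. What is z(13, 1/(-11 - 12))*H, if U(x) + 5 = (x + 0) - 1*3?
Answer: 252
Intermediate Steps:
z(P, N) = 6 + 6*P (z(P, N) = 3*((1 + P)*2) = 3*(2 + 2*P) = 6 + 6*P)
U(x) = -8 + x (U(x) = -5 + ((x + 0) - 1*3) = -5 + (x - 3) = -5 + (-3 + x) = -8 + x)
H = 3 (H = sqrt(13 + (-8 + 4)) = sqrt(13 - 4) = sqrt(9) = 3)
z(13, 1/(-11 - 12))*H = (6 + 6*13)*3 = (6 + 78)*3 = 84*3 = 252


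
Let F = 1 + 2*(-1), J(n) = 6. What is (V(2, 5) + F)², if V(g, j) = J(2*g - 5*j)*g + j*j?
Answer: 1296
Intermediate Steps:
V(g, j) = j² + 6*g (V(g, j) = 6*g + j*j = 6*g + j² = j² + 6*g)
F = -1 (F = 1 - 2 = -1)
(V(2, 5) + F)² = ((5² + 6*2) - 1)² = ((25 + 12) - 1)² = (37 - 1)² = 36² = 1296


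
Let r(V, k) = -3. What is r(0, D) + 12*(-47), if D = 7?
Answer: -567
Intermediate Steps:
r(0, D) + 12*(-47) = -3 + 12*(-47) = -3 - 564 = -567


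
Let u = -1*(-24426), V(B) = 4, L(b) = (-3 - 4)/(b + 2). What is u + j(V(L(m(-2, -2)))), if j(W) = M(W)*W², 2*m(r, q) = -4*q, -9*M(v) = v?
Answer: 219770/9 ≈ 24419.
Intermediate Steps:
M(v) = -v/9
m(r, q) = -2*q (m(r, q) = (-4*q)/2 = -2*q)
L(b) = -7/(2 + b)
j(W) = -W³/9 (j(W) = (-W/9)*W² = -W³/9)
u = 24426
u + j(V(L(m(-2, -2)))) = 24426 - ⅑*4³ = 24426 - ⅑*64 = 24426 - 64/9 = 219770/9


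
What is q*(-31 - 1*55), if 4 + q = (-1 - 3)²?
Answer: -1032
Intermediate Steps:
q = 12 (q = -4 + (-1 - 3)² = -4 + (-4)² = -4 + 16 = 12)
q*(-31 - 1*55) = 12*(-31 - 1*55) = 12*(-31 - 55) = 12*(-86) = -1032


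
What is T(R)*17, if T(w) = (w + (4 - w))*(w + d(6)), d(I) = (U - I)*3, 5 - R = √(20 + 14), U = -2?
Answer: -1292 - 68*√34 ≈ -1688.5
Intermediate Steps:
R = 5 - √34 (R = 5 - √(20 + 14) = 5 - √34 ≈ -0.83095)
d(I) = -6 - 3*I (d(I) = (-2 - I)*3 = -6 - 3*I)
T(w) = -96 + 4*w (T(w) = (w + (4 - w))*(w + (-6 - 3*6)) = 4*(w + (-6 - 18)) = 4*(w - 24) = 4*(-24 + w) = -96 + 4*w)
T(R)*17 = (-96 + 4*(5 - √34))*17 = (-96 + (20 - 4*√34))*17 = (-76 - 4*√34)*17 = -1292 - 68*√34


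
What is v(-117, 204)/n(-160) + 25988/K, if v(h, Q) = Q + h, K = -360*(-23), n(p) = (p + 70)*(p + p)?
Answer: 2081041/662400 ≈ 3.1417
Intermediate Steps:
n(p) = 2*p*(70 + p) (n(p) = (70 + p)*(2*p) = 2*p*(70 + p))
K = 8280
v(-117, 204)/n(-160) + 25988/K = (204 - 117)/((2*(-160)*(70 - 160))) + 25988/8280 = 87/((2*(-160)*(-90))) + 25988*(1/8280) = 87/28800 + 6497/2070 = 87*(1/28800) + 6497/2070 = 29/9600 + 6497/2070 = 2081041/662400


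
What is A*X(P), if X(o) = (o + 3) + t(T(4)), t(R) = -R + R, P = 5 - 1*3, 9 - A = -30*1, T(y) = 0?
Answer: 195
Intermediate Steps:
A = 39 (A = 9 - (-30) = 9 - 1*(-30) = 9 + 30 = 39)
P = 2 (P = 5 - 3 = 2)
t(R) = 0
X(o) = 3 + o (X(o) = (o + 3) + 0 = (3 + o) + 0 = 3 + o)
A*X(P) = 39*(3 + 2) = 39*5 = 195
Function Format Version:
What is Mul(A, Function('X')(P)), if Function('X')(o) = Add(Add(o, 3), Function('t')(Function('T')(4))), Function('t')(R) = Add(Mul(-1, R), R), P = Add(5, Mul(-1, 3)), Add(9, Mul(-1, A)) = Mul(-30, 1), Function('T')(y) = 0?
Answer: 195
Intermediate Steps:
A = 39 (A = Add(9, Mul(-1, Mul(-30, 1))) = Add(9, Mul(-1, -30)) = Add(9, 30) = 39)
P = 2 (P = Add(5, -3) = 2)
Function('t')(R) = 0
Function('X')(o) = Add(3, o) (Function('X')(o) = Add(Add(o, 3), 0) = Add(Add(3, o), 0) = Add(3, o))
Mul(A, Function('X')(P)) = Mul(39, Add(3, 2)) = Mul(39, 5) = 195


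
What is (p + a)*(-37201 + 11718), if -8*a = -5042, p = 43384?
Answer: -4486460531/4 ≈ -1.1216e+9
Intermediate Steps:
a = 2521/4 (a = -⅛*(-5042) = 2521/4 ≈ 630.25)
(p + a)*(-37201 + 11718) = (43384 + 2521/4)*(-37201 + 11718) = (176057/4)*(-25483) = -4486460531/4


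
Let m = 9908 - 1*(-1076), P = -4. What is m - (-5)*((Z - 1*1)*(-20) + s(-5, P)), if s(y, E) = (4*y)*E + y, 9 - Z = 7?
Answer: 11259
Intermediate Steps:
Z = 2 (Z = 9 - 1*7 = 9 - 7 = 2)
s(y, E) = y + 4*E*y (s(y, E) = 4*E*y + y = y + 4*E*y)
m = 10984 (m = 9908 + 1076 = 10984)
m - (-5)*((Z - 1*1)*(-20) + s(-5, P)) = 10984 - (-5)*((2 - 1*1)*(-20) - 5*(1 + 4*(-4))) = 10984 - (-5)*((2 - 1)*(-20) - 5*(1 - 16)) = 10984 - (-5)*(1*(-20) - 5*(-15)) = 10984 - (-5)*(-20 + 75) = 10984 - (-5)*55 = 10984 - 1*(-275) = 10984 + 275 = 11259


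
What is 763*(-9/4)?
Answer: -6867/4 ≈ -1716.8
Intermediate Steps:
763*(-9/4) = -6867/4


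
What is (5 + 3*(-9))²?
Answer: 484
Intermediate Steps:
(5 + 3*(-9))² = (5 - 27)² = (-22)² = 484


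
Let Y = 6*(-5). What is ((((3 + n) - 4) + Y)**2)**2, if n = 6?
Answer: 390625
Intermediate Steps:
Y = -30
((((3 + n) - 4) + Y)**2)**2 = ((((3 + 6) - 4) - 30)**2)**2 = (((9 - 4) - 30)**2)**2 = ((5 - 30)**2)**2 = ((-25)**2)**2 = 625**2 = 390625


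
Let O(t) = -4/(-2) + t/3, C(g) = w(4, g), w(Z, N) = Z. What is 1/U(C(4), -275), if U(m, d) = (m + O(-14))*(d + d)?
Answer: -3/2200 ≈ -0.0013636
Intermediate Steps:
C(g) = 4
O(t) = 2 + t/3 (O(t) = -4*(-1/2) + t*(1/3) = 2 + t/3)
U(m, d) = 2*d*(-8/3 + m) (U(m, d) = (m + (2 + (1/3)*(-14)))*(d + d) = (m + (2 - 14/3))*(2*d) = (m - 8/3)*(2*d) = (-8/3 + m)*(2*d) = 2*d*(-8/3 + m))
1/U(C(4), -275) = 1/((2/3)*(-275)*(-8 + 3*4)) = 1/((2/3)*(-275)*(-8 + 12)) = 1/((2/3)*(-275)*4) = 1/(-2200/3) = -3/2200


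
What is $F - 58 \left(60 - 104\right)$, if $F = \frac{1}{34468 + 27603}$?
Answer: $\frac{158405193}{62071} \approx 2552.0$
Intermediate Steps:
$F = \frac{1}{62071} \approx 1.6111 \cdot 10^{-5}$
$F - 58 \left(60 - 104\right) = \frac{1}{62071} - 58 \left(60 - 104\right) = \frac{1}{62071} - -2552 = \frac{1}{62071} + 2552 = \frac{158405193}{62071}$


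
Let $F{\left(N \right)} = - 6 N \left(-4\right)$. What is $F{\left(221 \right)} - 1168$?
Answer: $4136$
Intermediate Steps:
$F{\left(N \right)} = 24 N$
$F{\left(221 \right)} - 1168 = 24 \cdot 221 - 1168 = 5304 - 1168 = 4136$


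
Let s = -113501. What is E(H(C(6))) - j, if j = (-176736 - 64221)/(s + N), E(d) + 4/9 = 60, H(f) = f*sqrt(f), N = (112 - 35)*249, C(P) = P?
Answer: 48391195/848952 ≈ 57.001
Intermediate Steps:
N = 19173 (N = 77*249 = 19173)
H(f) = f**(3/2)
E(d) = 536/9 (E(d) = -4/9 + 60 = 536/9)
j = 240957/94328 (j = (-176736 - 64221)/(-113501 + 19173) = -240957/(-94328) = -240957*(-1/94328) = 240957/94328 ≈ 2.5545)
E(H(C(6))) - j = 536/9 - 1*240957/94328 = 536/9 - 240957/94328 = 48391195/848952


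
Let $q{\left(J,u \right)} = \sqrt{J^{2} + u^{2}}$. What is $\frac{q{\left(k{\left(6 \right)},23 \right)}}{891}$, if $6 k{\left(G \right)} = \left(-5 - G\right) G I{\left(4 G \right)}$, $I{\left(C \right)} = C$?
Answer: $\frac{265}{891} \approx 0.29742$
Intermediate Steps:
$k{\left(G \right)} = \frac{2 G^{2} \left(-5 - G\right)}{3}$ ($k{\left(G \right)} = \frac{\left(-5 - G\right) G 4 G}{6} = \frac{G \left(-5 - G\right) 4 G}{6} = \frac{4 G^{2} \left(-5 - G\right)}{6} = \frac{2 G^{2} \left(-5 - G\right)}{3}$)
$\frac{q{\left(k{\left(6 \right)},23 \right)}}{891} = \frac{\sqrt{\left(\frac{2 \cdot 6^{2} \left(-5 - 6\right)}{3}\right)^{2} + 23^{2}}}{891} = \sqrt{\left(\frac{2}{3} \cdot 36 \left(-5 - 6\right)\right)^{2} + 529} \cdot \frac{1}{891} = \sqrt{\left(\frac{2}{3} \cdot 36 \left(-11\right)\right)^{2} + 529} \cdot \frac{1}{891} = \sqrt{\left(-264\right)^{2} + 529} \cdot \frac{1}{891} = \sqrt{69696 + 529} \cdot \frac{1}{891} = \sqrt{70225} \cdot \frac{1}{891} = 265 \cdot \frac{1}{891} = \frac{265}{891}$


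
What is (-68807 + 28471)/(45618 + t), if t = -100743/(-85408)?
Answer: -3445017088/3896242887 ≈ -0.88419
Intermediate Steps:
t = 100743/85408 (t = -100743*(-1/85408) = 100743/85408 ≈ 1.1796)
(-68807 + 28471)/(45618 + t) = (-68807 + 28471)/(45618 + 100743/85408) = -40336/3896242887/85408 = -40336*85408/3896242887 = -3445017088/3896242887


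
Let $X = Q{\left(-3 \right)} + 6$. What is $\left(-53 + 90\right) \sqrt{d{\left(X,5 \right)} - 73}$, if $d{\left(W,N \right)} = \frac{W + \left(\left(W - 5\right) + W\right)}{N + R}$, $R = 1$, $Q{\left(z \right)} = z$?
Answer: $\frac{37 i \sqrt{651}}{3} \approx 314.68 i$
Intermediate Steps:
$X = 3$ ($X = -3 + 6 = 3$)
$d{\left(W,N \right)} = \frac{-5 + 3 W}{1 + N}$ ($d{\left(W,N \right)} = \frac{W + \left(\left(W - 5\right) + W\right)}{N + 1} = \frac{W + \left(\left(-5 + W\right) + W\right)}{1 + N} = \frac{W + \left(-5 + 2 W\right)}{1 + N} = \frac{-5 + 3 W}{1 + N}$)
$\left(-53 + 90\right) \sqrt{d{\left(X,5 \right)} - 73} = \left(-53 + 90\right) \sqrt{\frac{-5 + 3 \cdot 3}{1 + 5} - 73} = 37 \sqrt{\frac{-5 + 9}{6} - 73} = 37 \sqrt{\frac{1}{6} \cdot 4 - 73} = 37 \sqrt{\frac{2}{3} - 73} = 37 \sqrt{- \frac{217}{3}} = 37 \frac{i \sqrt{651}}{3} = \frac{37 i \sqrt{651}}{3}$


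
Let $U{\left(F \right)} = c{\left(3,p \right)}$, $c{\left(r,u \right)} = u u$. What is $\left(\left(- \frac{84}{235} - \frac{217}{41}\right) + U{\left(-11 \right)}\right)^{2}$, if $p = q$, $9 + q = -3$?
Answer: $\frac{1776891666001}{92833225} \approx 19141.0$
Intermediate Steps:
$q = -12$ ($q = -9 - 3 = -12$)
$p = -12$
$c{\left(r,u \right)} = u^{2}$
$U{\left(F \right)} = 144$ ($U{\left(F \right)} = \left(-12\right)^{2} = 144$)
$\left(\left(- \frac{84}{235} - \frac{217}{41}\right) + U{\left(-11 \right)}\right)^{2} = \left(\left(- \frac{84}{235} - \frac{217}{41}\right) + 144\right)^{2} = \left(- \frac{54439}{9635} + 144\right)^{2} = \left(\frac{1333001}{9635}\right)^{2} = \frac{1776891666001}{92833225}$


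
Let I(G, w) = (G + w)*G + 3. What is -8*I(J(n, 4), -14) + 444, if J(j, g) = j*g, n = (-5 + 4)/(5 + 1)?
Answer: 3076/9 ≈ 341.78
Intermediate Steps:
n = -⅙ (n = -1/6 = -1*⅙ = -⅙ ≈ -0.16667)
J(j, g) = g*j
I(G, w) = 3 + G*(G + w) (I(G, w) = G*(G + w) + 3 = 3 + G*(G + w))
-8*I(J(n, 4), -14) + 444 = -8*(3 + (4*(-⅙))² + (4*(-⅙))*(-14)) + 444 = -8*(3 + (-⅔)² - ⅔*(-14)) + 444 = -8*(3 + 4/9 + 28/3) + 444 = -8*115/9 + 444 = -920/9 + 444 = 3076/9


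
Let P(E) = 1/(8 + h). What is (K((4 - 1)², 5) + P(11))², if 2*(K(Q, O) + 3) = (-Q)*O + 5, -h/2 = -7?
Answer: 255025/484 ≈ 526.91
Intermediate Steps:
h = 14 (h = -2*(-7) = 14)
P(E) = 1/22 (P(E) = 1/(8 + 14) = 1/22)
K(Q, O) = -½ - O*Q/2 (K(Q, O) = -3 + ((-Q)*O + 5)/2 = -3 + (-O*Q + 5)/2 = -3 + (5 - O*Q)/2 = -3 + (5/2 - O*Q/2) = -½ - O*Q/2)
(K((4 - 1)², 5) + P(11))² = ((-½ - ½*5*(4 - 1)²) + 1/22)² = ((-½ - ½*5*3²) + 1/22)² = ((-½ - ½*5*9) + 1/22)² = ((-½ - 45/2) + 1/22)² = (-23 + 1/22)² = (-505/22)² = 255025/484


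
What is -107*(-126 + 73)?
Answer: 5671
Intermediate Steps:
-107*(-126 + 73) = -107*(-53) = 5671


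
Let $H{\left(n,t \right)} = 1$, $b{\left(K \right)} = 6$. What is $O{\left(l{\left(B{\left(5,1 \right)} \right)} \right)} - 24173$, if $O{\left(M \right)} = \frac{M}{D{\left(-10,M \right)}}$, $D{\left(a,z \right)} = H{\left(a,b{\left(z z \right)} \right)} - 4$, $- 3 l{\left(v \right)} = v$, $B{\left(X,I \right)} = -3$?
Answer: $- \frac{72520}{3} \approx -24173.0$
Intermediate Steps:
$l{\left(v \right)} = - \frac{v}{3}$
$D{\left(a,z \right)} = -3$ ($D{\left(a,z \right)} = 1 - 4 = -3$)
$O{\left(M \right)} = - \frac{M}{3}$ ($O{\left(M \right)} = \frac{M}{-3} = M \left(- \frac{1}{3}\right) = - \frac{M}{3}$)
$O{\left(l{\left(B{\left(5,1 \right)} \right)} \right)} - 24173 = - \frac{\left(- \frac{1}{3}\right) \left(-3\right)}{3} - 24173 = \left(- \frac{1}{3}\right) 1 - 24173 = - \frac{1}{3} - 24173 = - \frac{72520}{3}$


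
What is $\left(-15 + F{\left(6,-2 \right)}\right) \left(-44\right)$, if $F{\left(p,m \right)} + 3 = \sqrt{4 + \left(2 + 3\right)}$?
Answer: $660$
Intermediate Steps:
$F{\left(p,m \right)} = 0$ ($F{\left(p,m \right)} = -3 + \sqrt{4 + \left(2 + 3\right)} = -3 + \sqrt{4 + 5} = -3 + \sqrt{9} = -3 + 3 = 0$)
$\left(-15 + F{\left(6,-2 \right)}\right) \left(-44\right) = \left(-15 + 0\right) \left(-44\right) = \left(-15\right) \left(-44\right) = 660$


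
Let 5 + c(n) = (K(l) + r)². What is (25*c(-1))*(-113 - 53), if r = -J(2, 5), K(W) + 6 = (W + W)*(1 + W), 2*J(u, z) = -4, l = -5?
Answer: -5357650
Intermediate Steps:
J(u, z) = -2 (J(u, z) = (½)*(-4) = -2)
K(W) = -6 + 2*W*(1 + W) (K(W) = -6 + (W + W)*(1 + W) = -6 + (2*W)*(1 + W) = -6 + 2*W*(1 + W))
r = 2 (r = -1*(-2) = 2)
c(n) = 1291 (c(n) = -5 + ((-6 + 2*(-5) + 2*(-5)²) + 2)² = -5 + ((-6 - 10 + 2*25) + 2)² = -5 + ((-6 - 10 + 50) + 2)² = -5 + (34 + 2)² = -5 + 36² = -5 + 1296 = 1291)
(25*c(-1))*(-113 - 53) = (25*1291)*(-113 - 53) = 32275*(-166) = -5357650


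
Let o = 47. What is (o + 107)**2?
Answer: 23716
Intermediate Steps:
(o + 107)**2 = (47 + 107)**2 = 154**2 = 23716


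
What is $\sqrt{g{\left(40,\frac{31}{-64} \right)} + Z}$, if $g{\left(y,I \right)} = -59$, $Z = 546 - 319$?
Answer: $2 \sqrt{42} \approx 12.961$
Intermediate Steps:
$Z = 227$ ($Z = 546 - 319 = 227$)
$\sqrt{g{\left(40,\frac{31}{-64} \right)} + Z} = \sqrt{-59 + 227} = \sqrt{168} = 2 \sqrt{42}$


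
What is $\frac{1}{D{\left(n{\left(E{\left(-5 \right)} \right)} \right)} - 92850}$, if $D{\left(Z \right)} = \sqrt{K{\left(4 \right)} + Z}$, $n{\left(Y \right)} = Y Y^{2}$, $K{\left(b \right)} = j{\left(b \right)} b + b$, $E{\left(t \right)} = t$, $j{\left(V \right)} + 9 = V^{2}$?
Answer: $- \frac{30950}{2873707531} - \frac{i \sqrt{93}}{8621122593} \approx -1.077 \cdot 10^{-5} - 1.1186 \cdot 10^{-9} i$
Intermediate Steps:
$j{\left(V \right)} = -9 + V^{2}$
$K{\left(b \right)} = b + b \left(-9 + b^{2}\right)$ ($K{\left(b \right)} = \left(-9 + b^{2}\right) b + b = b \left(-9 + b^{2}\right) + b = b + b \left(-9 + b^{2}\right)$)
$n{\left(Y \right)} = Y^{3}$
$D{\left(Z \right)} = \sqrt{32 + Z}$ ($D{\left(Z \right)} = \sqrt{4 \left(-8 + 4^{2}\right) + Z} = \sqrt{4 \left(-8 + 16\right) + Z} = \sqrt{4 \cdot 8 + Z} = \sqrt{32 + Z}$)
$\frac{1}{D{\left(n{\left(E{\left(-5 \right)} \right)} \right)} - 92850} = \frac{1}{\sqrt{32 + \left(-5\right)^{3}} - 92850} = \frac{1}{\sqrt{32 - 125} - 92850} = \frac{1}{\sqrt{-93} - 92850} = \frac{1}{i \sqrt{93} - 92850} = \frac{1}{-92850 + i \sqrt{93}}$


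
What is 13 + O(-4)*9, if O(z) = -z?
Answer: 49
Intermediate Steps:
13 + O(-4)*9 = 13 - 1*(-4)*9 = 13 + 4*9 = 13 + 36 = 49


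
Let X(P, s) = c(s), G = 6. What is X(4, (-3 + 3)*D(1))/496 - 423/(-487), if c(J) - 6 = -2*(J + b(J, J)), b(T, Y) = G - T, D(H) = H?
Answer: 103443/120776 ≈ 0.85649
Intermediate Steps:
b(T, Y) = 6 - T
c(J) = -6 (c(J) = 6 - 2*(J + (6 - J)) = 6 - 2*6 = 6 - 12 = -6)
X(P, s) = -6
X(4, (-3 + 3)*D(1))/496 - 423/(-487) = -6/496 - 423/(-487) = -6*1/496 - 423*(-1/487) = -3/248 + 423/487 = 103443/120776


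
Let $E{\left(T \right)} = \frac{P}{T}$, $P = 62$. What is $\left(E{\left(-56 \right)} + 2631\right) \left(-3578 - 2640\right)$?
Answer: $- \frac{228937433}{14} \approx -1.6353 \cdot 10^{7}$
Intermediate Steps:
$E{\left(T \right)} = \frac{62}{T}$
$\left(E{\left(-56 \right)} + 2631\right) \left(-3578 - 2640\right) = \left(\frac{62}{-56} + 2631\right) \left(-3578 - 2640\right) = \left(62 \left(- \frac{1}{56}\right) + 2631\right) \left(-6218\right) = \left(- \frac{31}{28} + 2631\right) \left(-6218\right) = \frac{73637}{28} \left(-6218\right) = - \frac{228937433}{14}$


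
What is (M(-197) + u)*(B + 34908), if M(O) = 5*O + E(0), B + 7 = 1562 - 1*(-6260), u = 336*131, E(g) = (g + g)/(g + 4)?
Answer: 1838413413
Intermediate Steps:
E(g) = 2*g/(4 + g) (E(g) = (2*g)/(4 + g) = 2*g/(4 + g))
u = 44016
B = 7815 (B = -7 + (1562 - 1*(-6260)) = -7 + (1562 + 6260) = -7 + 7822 = 7815)
M(O) = 5*O (M(O) = 5*O + 2*0/(4 + 0) = 5*O + 2*0/4 = 5*O + 2*0*(¼) = 5*O + 0 = 5*O)
(M(-197) + u)*(B + 34908) = (5*(-197) + 44016)*(7815 + 34908) = (-985 + 44016)*42723 = 43031*42723 = 1838413413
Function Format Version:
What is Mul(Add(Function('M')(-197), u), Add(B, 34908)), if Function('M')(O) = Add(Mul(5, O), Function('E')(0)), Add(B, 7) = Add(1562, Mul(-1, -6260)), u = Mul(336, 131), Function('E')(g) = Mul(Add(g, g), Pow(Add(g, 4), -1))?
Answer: 1838413413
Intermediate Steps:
Function('E')(g) = Mul(2, g, Pow(Add(4, g), -1)) (Function('E')(g) = Mul(Mul(2, g), Pow(Add(4, g), -1)) = Mul(2, g, Pow(Add(4, g), -1)))
u = 44016
B = 7815 (B = Add(-7, Add(1562, Mul(-1, -6260))) = Add(-7, Add(1562, 6260)) = Add(-7, 7822) = 7815)
Function('M')(O) = Mul(5, O) (Function('M')(O) = Add(Mul(5, O), Mul(2, 0, Pow(Add(4, 0), -1))) = Add(Mul(5, O), Mul(2, 0, Pow(4, -1))) = Add(Mul(5, O), Mul(2, 0, Rational(1, 4))) = Add(Mul(5, O), 0) = Mul(5, O))
Mul(Add(Function('M')(-197), u), Add(B, 34908)) = Mul(Add(Mul(5, -197), 44016), Add(7815, 34908)) = Mul(Add(-985, 44016), 42723) = Mul(43031, 42723) = 1838413413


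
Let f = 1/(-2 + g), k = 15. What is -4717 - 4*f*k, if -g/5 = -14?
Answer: -80204/17 ≈ -4717.9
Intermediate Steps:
g = 70 (g = -5*(-14) = 70)
f = 1/68 (f = 1/(-2 + 70) = 1/68 ≈ 0.014706)
-4717 - 4*f*k = -4717 - 4*(1/68)*15 = -4717 - 15/17 = -80204/17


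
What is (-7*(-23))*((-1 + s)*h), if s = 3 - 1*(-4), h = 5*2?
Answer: 9660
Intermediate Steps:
h = 10
s = 7 (s = 3 + 4 = 7)
(-7*(-23))*((-1 + s)*h) = (-7*(-23))*((-1 + 7)*10) = 161*(6*10) = 161*60 = 9660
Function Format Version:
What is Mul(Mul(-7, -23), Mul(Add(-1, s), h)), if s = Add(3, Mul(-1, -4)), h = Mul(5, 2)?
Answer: 9660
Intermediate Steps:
h = 10
s = 7 (s = Add(3, 4) = 7)
Mul(Mul(-7, -23), Mul(Add(-1, s), h)) = Mul(Mul(-7, -23), Mul(Add(-1, 7), 10)) = Mul(161, Mul(6, 10)) = Mul(161, 60) = 9660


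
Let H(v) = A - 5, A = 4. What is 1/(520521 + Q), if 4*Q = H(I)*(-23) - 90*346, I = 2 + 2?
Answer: 4/2050967 ≈ 1.9503e-6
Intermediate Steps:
I = 4
H(v) = -1 (H(v) = 4 - 5 = -1)
Q = -31117/4 (Q = (-1*(-23) - 90*346)/4 = (23 - 31140)/4 = (¼)*(-31117) = -31117/4 ≈ -7779.3)
1/(520521 + Q) = 1/(520521 - 31117/4) = 1/(2050967/4) = 4/2050967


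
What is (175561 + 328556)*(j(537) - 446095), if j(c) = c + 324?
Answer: -224450028378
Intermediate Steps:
j(c) = 324 + c
(175561 + 328556)*(j(537) - 446095) = (175561 + 328556)*((324 + 537) - 446095) = 504117*(861 - 446095) = 504117*(-445234) = -224450028378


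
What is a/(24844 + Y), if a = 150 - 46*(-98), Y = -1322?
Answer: 2329/11761 ≈ 0.19803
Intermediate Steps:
a = 4658 (a = 150 + 4508 = 4658)
a/(24844 + Y) = 4658/(24844 - 1322) = 4658/23522 = 4658*(1/23522) = 2329/11761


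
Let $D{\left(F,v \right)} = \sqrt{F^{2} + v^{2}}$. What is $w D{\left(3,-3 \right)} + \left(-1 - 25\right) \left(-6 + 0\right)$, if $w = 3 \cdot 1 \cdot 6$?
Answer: $156 + 54 \sqrt{2} \approx 232.37$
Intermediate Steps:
$w = 18$ ($w = 3 \cdot 6 = 18$)
$w D{\left(3,-3 \right)} + \left(-1 - 25\right) \left(-6 + 0\right) = 18 \sqrt{3^{2} + \left(-3\right)^{2}} + \left(-1 - 25\right) \left(-6 + 0\right) = 18 \sqrt{9 + 9} + \left(-1 - 25\right) \left(-6\right) = 18 \sqrt{18} - -156 = 18 \cdot 3 \sqrt{2} + 156 = 54 \sqrt{2} + 156 = 156 + 54 \sqrt{2}$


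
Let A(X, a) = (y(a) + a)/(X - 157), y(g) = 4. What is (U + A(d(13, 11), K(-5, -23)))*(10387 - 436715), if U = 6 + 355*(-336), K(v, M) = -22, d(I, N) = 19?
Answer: 50849790264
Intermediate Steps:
U = -119274 (U = 6 - 119280 = -119274)
A(X, a) = (4 + a)/(-157 + X) (A(X, a) = (4 + a)/(X - 157) = (4 + a)/(-157 + X))
(U + A(d(13, 11), K(-5, -23)))*(10387 - 436715) = (-119274 + (4 - 22)/(-157 + 19))*(10387 - 436715) = (-119274 - 18/(-138))*(-426328) = (-119274 - 1/138*(-18))*(-426328) = (-119274 + 3/23)*(-426328) = -2743299/23*(-426328) = 50849790264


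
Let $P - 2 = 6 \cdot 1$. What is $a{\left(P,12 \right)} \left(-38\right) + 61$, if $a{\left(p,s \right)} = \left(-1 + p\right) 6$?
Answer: $-1535$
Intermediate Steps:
$P = 8$ ($P = 2 + 6 \cdot 1 = 2 + 6 = 8$)
$a{\left(p,s \right)} = -6 + 6 p$
$a{\left(P,12 \right)} \left(-38\right) + 61 = \left(-6 + 6 \cdot 8\right) \left(-38\right) + 61 = \left(-6 + 48\right) \left(-38\right) + 61 = 42 \left(-38\right) + 61 = -1596 + 61 = -1535$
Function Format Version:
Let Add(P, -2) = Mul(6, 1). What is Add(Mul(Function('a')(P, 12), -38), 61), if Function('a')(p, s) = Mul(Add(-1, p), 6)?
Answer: -1535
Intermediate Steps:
P = 8 (P = Add(2, Mul(6, 1)) = Add(2, 6) = 8)
Function('a')(p, s) = Add(-6, Mul(6, p))
Add(Mul(Function('a')(P, 12), -38), 61) = Add(Mul(Add(-6, Mul(6, 8)), -38), 61) = Add(Mul(Add(-6, 48), -38), 61) = Add(Mul(42, -38), 61) = Add(-1596, 61) = -1535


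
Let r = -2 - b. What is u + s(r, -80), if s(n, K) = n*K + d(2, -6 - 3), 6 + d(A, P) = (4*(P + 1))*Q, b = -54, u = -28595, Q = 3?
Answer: -32857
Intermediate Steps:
d(A, P) = 6 + 12*P (d(A, P) = -6 + (4*(P + 1))*3 = -6 + (4*(1 + P))*3 = -6 + (4 + 4*P)*3 = -6 + (12 + 12*P) = 6 + 12*P)
r = 52 (r = -2 - 1*(-54) = -2 + 54 = 52)
s(n, K) = -102 + K*n (s(n, K) = n*K + (6 + 12*(-6 - 3)) = K*n + (6 + 12*(-9)) = K*n + (6 - 108) = K*n - 102 = -102 + K*n)
u + s(r, -80) = -28595 + (-102 - 80*52) = -28595 + (-102 - 4160) = -28595 - 4262 = -32857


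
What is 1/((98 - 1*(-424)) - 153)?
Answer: 1/369 ≈ 0.0027100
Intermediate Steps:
1/((98 - 1*(-424)) - 153) = 1/((98 + 424) - 153) = 1/(522 - 153) = 1/369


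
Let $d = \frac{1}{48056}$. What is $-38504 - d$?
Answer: $- \frac{1850348225}{48056} \approx -38504.0$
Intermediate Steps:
$d = \frac{1}{48056} \approx 2.0809 \cdot 10^{-5}$
$-38504 - d = -38504 - \frac{1}{48056} = - \frac{1850348225}{48056}$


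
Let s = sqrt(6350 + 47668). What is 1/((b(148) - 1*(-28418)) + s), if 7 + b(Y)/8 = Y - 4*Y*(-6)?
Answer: 28981/1679769713 - 3*sqrt(6002)/3359539426 ≈ 1.7184e-5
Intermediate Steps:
b(Y) = -56 + 200*Y (b(Y) = -56 + 8*(Y - 4*Y*(-6)) = -56 + 8*(Y + 24*Y) = -56 + 8*(25*Y) = -56 + 200*Y)
s = 3*sqrt(6002) (s = sqrt(54018) = 3*sqrt(6002) ≈ 232.42)
1/((b(148) - 1*(-28418)) + s) = 1/(((-56 + 200*148) - 1*(-28418)) + 3*sqrt(6002)) = 1/(((-56 + 29600) + 28418) + 3*sqrt(6002)) = 1/((29544 + 28418) + 3*sqrt(6002)) = 1/(57962 + 3*sqrt(6002))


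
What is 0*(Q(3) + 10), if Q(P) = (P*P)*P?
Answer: 0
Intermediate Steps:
Q(P) = P**3 (Q(P) = P**2*P = P**3)
0*(Q(3) + 10) = 0*(3**3 + 10) = 0*(27 + 10) = 0*37 = 0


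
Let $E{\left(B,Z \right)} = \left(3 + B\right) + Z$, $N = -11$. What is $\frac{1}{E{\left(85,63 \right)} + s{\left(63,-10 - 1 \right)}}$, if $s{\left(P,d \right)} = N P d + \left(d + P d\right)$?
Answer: $\frac{1}{7070} \approx 0.00014144$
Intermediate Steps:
$E{\left(B,Z \right)} = 3 + B + Z$
$s{\left(P,d \right)} = d - 10 P d$ ($s{\left(P,d \right)} = - 11 P d + \left(d + P d\right) = d - 10 P d$)
$\frac{1}{E{\left(85,63 \right)} + s{\left(63,-10 - 1 \right)}} = \frac{1}{\left(3 + 85 + 63\right) + \left(-10 - 1\right) \left(1 - 630\right)} = \frac{1}{151 - 11 \left(1 - 630\right)} = \frac{1}{151 - -6919} = \frac{1}{151 + 6919} = \frac{1}{7070}$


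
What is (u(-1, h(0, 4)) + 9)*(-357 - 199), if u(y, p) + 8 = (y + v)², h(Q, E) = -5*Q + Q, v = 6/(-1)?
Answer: -27800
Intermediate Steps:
v = -6 (v = 6*(-1) = -6)
h(Q, E) = -4*Q
u(y, p) = -8 + (-6 + y)² (u(y, p) = -8 + (y - 6)² = -8 + (-6 + y)²)
(u(-1, h(0, 4)) + 9)*(-357 - 199) = ((-8 + (-6 - 1)²) + 9)*(-357 - 199) = ((-8 + (-7)²) + 9)*(-556) = ((-8 + 49) + 9)*(-556) = (41 + 9)*(-556) = 50*(-556) = -27800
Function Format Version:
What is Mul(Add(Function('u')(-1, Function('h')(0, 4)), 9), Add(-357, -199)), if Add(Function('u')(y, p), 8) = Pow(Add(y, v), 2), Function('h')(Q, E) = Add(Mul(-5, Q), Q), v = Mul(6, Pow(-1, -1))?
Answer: -27800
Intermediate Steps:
v = -6 (v = Mul(6, -1) = -6)
Function('h')(Q, E) = Mul(-4, Q)
Function('u')(y, p) = Add(-8, Pow(Add(-6, y), 2)) (Function('u')(y, p) = Add(-8, Pow(Add(y, -6), 2)) = Add(-8, Pow(Add(-6, y), 2)))
Mul(Add(Function('u')(-1, Function('h')(0, 4)), 9), Add(-357, -199)) = Mul(Add(Add(-8, Pow(Add(-6, -1), 2)), 9), Add(-357, -199)) = Mul(Add(Add(-8, Pow(-7, 2)), 9), -556) = Mul(Add(Add(-8, 49), 9), -556) = Mul(Add(41, 9), -556) = Mul(50, -556) = -27800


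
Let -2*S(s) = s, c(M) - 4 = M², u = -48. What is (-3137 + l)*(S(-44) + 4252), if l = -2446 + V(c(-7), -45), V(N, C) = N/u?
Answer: -572795069/24 ≈ -2.3866e+7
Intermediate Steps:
c(M) = 4 + M²
S(s) = -s/2
V(N, C) = -N/48 (V(N, C) = N/(-48) = N*(-1/48) = -N/48)
l = -117461/48 (l = -2446 - (4 + (-7)²)/48 = -2446 - (4 + 49)/48 = -2446 - 1/48*53 = -2446 - 53/48 = -117461/48 ≈ -2447.1)
(-3137 + l)*(S(-44) + 4252) = (-3137 - 117461/48)*(-½*(-44) + 4252) = -268037*(22 + 4252)/48 = -268037/48*4274 = -572795069/24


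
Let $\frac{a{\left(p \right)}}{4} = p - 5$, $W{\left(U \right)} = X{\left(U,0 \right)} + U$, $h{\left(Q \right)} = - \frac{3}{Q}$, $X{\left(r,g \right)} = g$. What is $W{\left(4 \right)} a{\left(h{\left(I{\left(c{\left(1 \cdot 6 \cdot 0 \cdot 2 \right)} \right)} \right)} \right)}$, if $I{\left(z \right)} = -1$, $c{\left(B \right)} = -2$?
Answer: $-32$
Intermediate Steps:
$W{\left(U \right)} = U$ ($W{\left(U \right)} = 0 + U = U$)
$a{\left(p \right)} = -20 + 4 p$ ($a{\left(p \right)} = 4 \left(p - 5\right) = 4 \left(-5 + p\right) = -20 + 4 p$)
$W{\left(4 \right)} a{\left(h{\left(I{\left(c{\left(1 \cdot 6 \cdot 0 \cdot 2 \right)} \right)} \right)} \right)} = 4 \left(-20 + 4 \left(- \frac{3}{-1}\right)\right) = 4 \left(-20 + 4 \left(\left(-3\right) \left(-1\right)\right)\right) = 4 \left(-20 + 4 \cdot 3\right) = 4 \left(-20 + 12\right) = 4 \left(-8\right) = -32$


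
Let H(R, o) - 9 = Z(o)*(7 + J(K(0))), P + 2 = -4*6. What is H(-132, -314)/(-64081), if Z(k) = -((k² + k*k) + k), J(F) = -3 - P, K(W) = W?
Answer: 5906331/64081 ≈ 92.170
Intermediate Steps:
P = -26 (P = -2 - 4*6 = -2 - 24 = -26)
J(F) = 23 (J(F) = -3 - 1*(-26) = -3 + 26 = 23)
Z(k) = -k - 2*k² (Z(k) = -((k² + k²) + k) = -(2*k² + k) = -(k + 2*k²) = -k - 2*k²)
H(R, o) = 9 - 30*o*(1 + 2*o) (H(R, o) = 9 + (-o*(1 + 2*o))*(7 + 23) = 9 - o*(1 + 2*o)*30 = 9 - 30*o*(1 + 2*o))
H(-132, -314)/(-64081) = (9 - 60*(-314)² - 30*(-314))/(-64081) = (9 - 60*98596 + 9420)*(-1/64081) = (9 - 5915760 + 9420)*(-1/64081) = -5906331*(-1/64081) = 5906331/64081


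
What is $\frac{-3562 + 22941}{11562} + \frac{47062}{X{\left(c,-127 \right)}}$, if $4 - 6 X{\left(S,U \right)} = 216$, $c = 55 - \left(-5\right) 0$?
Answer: $- \frac{815169179}{612786} \approx -1330.3$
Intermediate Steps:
$c = 55$ ($c = 55 - 0 = 55 + 0 = 55$)
$X{\left(S,U \right)} = - \frac{106}{3}$ ($X{\left(S,U \right)} = \frac{2}{3} - 36 = - \frac{106}{3}$)
$\frac{-3562 + 22941}{11562} + \frac{47062}{X{\left(c,-127 \right)}} = \frac{-3562 + 22941}{11562} + \frac{47062}{- \frac{106}{3}} = 19379 \cdot \frac{1}{11562} + 47062 \left(- \frac{3}{106}\right) = \frac{19379}{11562} - \frac{70593}{53} = - \frac{815169179}{612786}$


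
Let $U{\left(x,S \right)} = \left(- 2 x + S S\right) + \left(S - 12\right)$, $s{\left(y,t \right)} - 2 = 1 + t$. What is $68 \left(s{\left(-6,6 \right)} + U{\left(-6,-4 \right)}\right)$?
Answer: $1428$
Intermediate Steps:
$s{\left(y,t \right)} = 3 + t$ ($s{\left(y,t \right)} = 2 + \left(1 + t\right) = 3 + t$)
$U{\left(x,S \right)} = -12 + S + S^{2} - 2 x$ ($U{\left(x,S \right)} = \left(- 2 x + S^{2}\right) + \left(-12 + S\right) = \left(S^{2} - 2 x\right) + \left(-12 + S\right) = -12 + S + S^{2} - 2 x$)
$68 \left(s{\left(-6,6 \right)} + U{\left(-6,-4 \right)}\right) = 68 \left(\left(3 + 6\right) - \left(4 - 16\right)\right) = 68 \left(9 + \left(-12 - 4 + 16 + 12\right)\right) = 68 \left(9 + 12\right) = 68 \cdot 21 = 1428$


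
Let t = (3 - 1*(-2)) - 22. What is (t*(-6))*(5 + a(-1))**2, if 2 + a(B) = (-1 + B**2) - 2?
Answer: 102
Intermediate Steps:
a(B) = -5 + B**2 (a(B) = -2 + ((-1 + B**2) - 2) = -2 + (-3 + B**2) = -5 + B**2)
t = -17 (t = (3 + 2) - 22 = 5 - 22 = -17)
(t*(-6))*(5 + a(-1))**2 = (-17*(-6))*(5 + (-5 + (-1)**2))**2 = 102*(5 + (-5 + 1))**2 = 102*(5 - 4)**2 = 102*1**2 = 102*1 = 102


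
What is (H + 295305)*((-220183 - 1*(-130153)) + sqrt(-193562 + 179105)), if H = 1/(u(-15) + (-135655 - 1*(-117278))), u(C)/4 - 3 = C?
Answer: -97970549199744/3685 + 5440994624*I*sqrt(14457)/18425 ≈ -2.6586e+10 + 3.5507e+7*I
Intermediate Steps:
u(C) = 12 + 4*C
H = -1/18425 (H = 1/((12 + 4*(-15)) + (-135655 - 1*(-117278))) = 1/((12 - 60) + (-135655 + 117278)) = 1/(-48 - 18377) = 1/(-18425) = -1/18425 ≈ -5.4274e-5)
(H + 295305)*((-220183 - 1*(-130153)) + sqrt(-193562 + 179105)) = (-1/18425 + 295305)*((-220183 - 1*(-130153)) + sqrt(-193562 + 179105)) = 5440994624*((-220183 + 130153) + sqrt(-14457))/18425 = 5440994624*(-90030 + I*sqrt(14457))/18425 = -97970549199744/3685 + 5440994624*I*sqrt(14457)/18425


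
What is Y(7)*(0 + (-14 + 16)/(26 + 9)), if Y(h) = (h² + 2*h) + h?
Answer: 4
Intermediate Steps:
Y(h) = h² + 3*h
Y(7)*(0 + (-14 + 16)/(26 + 9)) = (7*(3 + 7))*(0 + (-14 + 16)/(26 + 9)) = (7*10)*(0 + 2/35) = 70*(0 + 2*(1/35)) = 70*(0 + 2/35) = 70*(2/35) = 4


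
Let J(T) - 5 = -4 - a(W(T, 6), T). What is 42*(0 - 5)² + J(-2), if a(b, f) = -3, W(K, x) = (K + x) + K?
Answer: 1054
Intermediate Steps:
W(K, x) = x + 2*K
J(T) = 4 (J(T) = 5 + (-4 - 1*(-3)) = 5 + (-4 + 3) = 5 - 1 = 4)
42*(0 - 5)² + J(-2) = 42*(0 - 5)² + 4 = 42*(-5)² + 4 = 42*25 + 4 = 1050 + 4 = 1054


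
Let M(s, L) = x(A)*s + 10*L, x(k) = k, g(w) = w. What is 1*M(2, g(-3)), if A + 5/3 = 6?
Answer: -64/3 ≈ -21.333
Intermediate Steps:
A = 13/3 (A = -5/3 + 6 = 13/3 ≈ 4.3333)
M(s, L) = 10*L + 13*s/3 (M(s, L) = 13*s/3 + 10*L = 10*L + 13*s/3)
1*M(2, g(-3)) = 1*(10*(-3) + (13/3)*2) = 1*(-30 + 26/3) = 1*(-64/3) = -64/3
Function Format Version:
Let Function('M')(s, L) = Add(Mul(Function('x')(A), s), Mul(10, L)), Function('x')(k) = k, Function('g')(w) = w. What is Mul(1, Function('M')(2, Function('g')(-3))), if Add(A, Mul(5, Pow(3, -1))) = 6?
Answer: Rational(-64, 3) ≈ -21.333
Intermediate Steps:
A = Rational(13, 3) (A = Add(Rational(-5, 3), 6) = Rational(13, 3) ≈ 4.3333)
Function('M')(s, L) = Add(Mul(10, L), Mul(Rational(13, 3), s)) (Function('M')(s, L) = Add(Mul(Rational(13, 3), s), Mul(10, L)) = Add(Mul(10, L), Mul(Rational(13, 3), s)))
Mul(1, Function('M')(2, Function('g')(-3))) = Mul(1, Add(Mul(10, -3), Mul(Rational(13, 3), 2))) = Mul(1, Add(-30, Rational(26, 3))) = Mul(1, Rational(-64, 3)) = Rational(-64, 3)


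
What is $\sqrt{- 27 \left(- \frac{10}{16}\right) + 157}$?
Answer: $\frac{\sqrt{2782}}{4} \approx 13.186$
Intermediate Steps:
$\sqrt{- 27 \left(- \frac{10}{16}\right) + 157} = \sqrt{- 27 \left(\left(-10\right) \frac{1}{16}\right) + 157} = \sqrt{\left(-27\right) \left(- \frac{5}{8}\right) + 157} = \sqrt{\frac{135}{8} + 157} = \sqrt{\frac{1391}{8}} = \frac{\sqrt{2782}}{4}$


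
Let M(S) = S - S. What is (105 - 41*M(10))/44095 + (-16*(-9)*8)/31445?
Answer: 10819833/277313455 ≈ 0.039017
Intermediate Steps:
M(S) = 0
(105 - 41*M(10))/44095 + (-16*(-9)*8)/31445 = (105 - 41*0)/44095 + (-16*(-9)*8)/31445 = (105 + 0)*(1/44095) + (144*8)*(1/31445) = 105*(1/44095) + 1152*(1/31445) = 21/8819 + 1152/31445 = 10819833/277313455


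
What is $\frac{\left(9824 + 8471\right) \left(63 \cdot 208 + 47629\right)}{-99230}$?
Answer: $- \frac{222222047}{19846} \approx -11197.0$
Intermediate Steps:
$\frac{\left(9824 + 8471\right) \left(63 \cdot 208 + 47629\right)}{-99230} = 18295 \left(13104 + 47629\right) \left(- \frac{1}{99230}\right) = 18295 \cdot 60733 \left(- \frac{1}{99230}\right) = 1111110235 \left(- \frac{1}{99230}\right) = - \frac{222222047}{19846}$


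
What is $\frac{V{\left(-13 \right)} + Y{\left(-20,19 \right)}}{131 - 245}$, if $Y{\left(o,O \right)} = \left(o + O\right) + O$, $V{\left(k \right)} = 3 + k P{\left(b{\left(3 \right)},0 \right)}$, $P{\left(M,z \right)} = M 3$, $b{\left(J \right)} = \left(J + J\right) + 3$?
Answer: $\frac{55}{19} \approx 2.8947$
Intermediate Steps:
$b{\left(J \right)} = 3 + 2 J$ ($b{\left(J \right)} = 2 J + 3 = 3 + 2 J$)
$P{\left(M,z \right)} = 3 M$
$V{\left(k \right)} = 3 + 27 k$ ($V{\left(k \right)} = 3 + k 3 \left(3 + 2 \cdot 3\right) = 3 + k 3 \left(3 + 6\right) = 3 + k 3 \cdot 9 = 3 + k 27 = 3 + 27 k$)
$Y{\left(o,O \right)} = o + 2 O$ ($Y{\left(o,O \right)} = \left(O + o\right) + O = o + 2 O$)
$\frac{V{\left(-13 \right)} + Y{\left(-20,19 \right)}}{131 - 245} = \frac{\left(3 + 27 \left(-13\right)\right) + \left(-20 + 2 \cdot 19\right)}{131 - 245} = \frac{\left(3 - 351\right) + \left(-20 + 38\right)}{-114} = \left(-348 + 18\right) \left(- \frac{1}{114}\right) = \left(-330\right) \left(- \frac{1}{114}\right) = \frac{55}{19}$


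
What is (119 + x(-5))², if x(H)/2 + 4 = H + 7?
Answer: 13225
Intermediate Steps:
x(H) = 6 + 2*H (x(H) = -8 + 2*(H + 7) = -8 + 2*(7 + H) = -8 + (14 + 2*H) = 6 + 2*H)
(119 + x(-5))² = (119 + (6 + 2*(-5)))² = (119 + (6 - 10))² = (119 - 4)² = 115² = 13225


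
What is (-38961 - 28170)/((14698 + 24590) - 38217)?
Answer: -7459/119 ≈ -62.681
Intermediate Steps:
(-38961 - 28170)/((14698 + 24590) - 38217) = -67131/(39288 - 38217) = -67131/1071 = -67131*1/1071 = -7459/119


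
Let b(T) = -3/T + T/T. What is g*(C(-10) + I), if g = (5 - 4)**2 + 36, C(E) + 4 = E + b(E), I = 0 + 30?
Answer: 6401/10 ≈ 640.10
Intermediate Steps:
b(T) = 1 - 3/T (b(T) = -3/T + 1 = 1 - 3/T)
I = 30
C(E) = -4 + E + (-3 + E)/E (C(E) = -4 + (E + (-3 + E)/E) = -4 + E + (-3 + E)/E)
g = 37 (g = 1**2 + 36 = 1 + 36 = 37)
g*(C(-10) + I) = 37*((-3 - 10 - 3/(-10)) + 30) = 37*((-3 - 10 - 3*(-1/10)) + 30) = 37*((-3 - 10 + 3/10) + 30) = 37*(-127/10 + 30) = 37*(173/10) = 6401/10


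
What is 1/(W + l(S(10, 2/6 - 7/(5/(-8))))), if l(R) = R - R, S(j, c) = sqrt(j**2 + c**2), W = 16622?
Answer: 1/16622 ≈ 6.0161e-5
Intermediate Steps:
S(j, c) = sqrt(c**2 + j**2)
l(R) = 0
1/(W + l(S(10, 2/6 - 7/(5/(-8))))) = 1/(16622 + 0) = 1/16622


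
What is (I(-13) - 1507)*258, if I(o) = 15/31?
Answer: -12049116/31 ≈ -3.8868e+5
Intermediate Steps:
I(o) = 15/31 (I(o) = 15*(1/31) = 15/31)
(I(-13) - 1507)*258 = (15/31 - 1507)*258 = -46702/31*258 = -12049116/31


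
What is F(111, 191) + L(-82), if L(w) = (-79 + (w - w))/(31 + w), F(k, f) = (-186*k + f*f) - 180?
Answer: 798484/51 ≈ 15657.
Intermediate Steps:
F(k, f) = -180 + f² - 186*k (F(k, f) = (-186*k + f²) - 180 = (f² - 186*k) - 180 = -180 + f² - 186*k)
L(w) = -79/(31 + w) (L(w) = (-79 + 0)/(31 + w) = -79/(31 + w))
F(111, 191) + L(-82) = (-180 + 191² - 186*111) - 79/(31 - 82) = (-180 + 36481 - 20646) - 79/(-51) = 15655 - 79*(-1/51) = 15655 + 79/51 = 798484/51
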